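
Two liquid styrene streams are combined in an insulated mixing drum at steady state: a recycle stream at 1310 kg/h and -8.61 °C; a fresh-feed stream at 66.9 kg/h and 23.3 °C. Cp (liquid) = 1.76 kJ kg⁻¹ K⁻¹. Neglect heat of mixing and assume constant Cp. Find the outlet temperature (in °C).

T_out = -7.06 °C

Energy balance with Q = 0: Σ ṁᵢCp,ᵢ(T_out − Tᵢ) = 0
Σ ṁᵢCp,ᵢTᵢ = 1310×1.76×-8.61 + 66.9×1.76×23.3 = -17108
Σ ṁᵢCp,ᵢ = 1310×1.76 + 66.9×1.76 = 2423.3
T_out = -17108 / 2423.3 = -7.0596 °C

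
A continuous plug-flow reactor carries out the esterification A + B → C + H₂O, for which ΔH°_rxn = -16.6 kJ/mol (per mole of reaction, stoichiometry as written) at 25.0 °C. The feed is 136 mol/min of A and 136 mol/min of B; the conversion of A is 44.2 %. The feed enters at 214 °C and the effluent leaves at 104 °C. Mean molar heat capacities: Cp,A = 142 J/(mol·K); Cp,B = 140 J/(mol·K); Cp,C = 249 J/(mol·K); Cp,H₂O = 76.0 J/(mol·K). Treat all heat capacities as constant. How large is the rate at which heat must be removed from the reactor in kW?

Extent of reaction ξ = 0.442 × 136 = 60.112 mol/min
Reaction term: ξ·ΔH°_rxn = 60.112 × -16.6 = -997.86 kJ/min
Sensible, feed 214→25 °C: -7248.5 kJ/min
Outlet flows (mol/min): A 75.888, B 75.888, C 60.112, H₂O 60.112
Sensible, products 25→104 °C: 3234 kJ/min
Q = ΔH = -5012.4 kJ/min = -83.54 kW
Heat removed = 83.54 kW

Q_out = 83.5 kW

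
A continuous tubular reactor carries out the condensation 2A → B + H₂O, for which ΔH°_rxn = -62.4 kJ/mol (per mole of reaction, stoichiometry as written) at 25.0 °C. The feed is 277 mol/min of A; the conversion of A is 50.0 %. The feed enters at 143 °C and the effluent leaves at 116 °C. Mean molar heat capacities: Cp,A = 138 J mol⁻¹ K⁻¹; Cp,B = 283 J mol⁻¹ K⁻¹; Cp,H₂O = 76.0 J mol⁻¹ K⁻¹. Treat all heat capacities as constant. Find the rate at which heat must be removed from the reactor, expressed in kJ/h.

Q_out = 290000 kJ/h

Extent of reaction ξ = 0.500 × 277 / 2 = 69.25 mol/min
Reaction term: ξ·ΔH°_rxn = 69.25 × -62.4 = -4321.2 kJ/min
Sensible, feed 143→25 °C: -4510.7 kJ/min
Outlet flows (mol/min): A 138.5, B 69.25, H₂O 69.25
Sensible, products 25→116 °C: 4001.6 kJ/min
Q = ΔH = -4830.3 kJ/min = -80.504 kW
Heat removed = 289820 kJ/h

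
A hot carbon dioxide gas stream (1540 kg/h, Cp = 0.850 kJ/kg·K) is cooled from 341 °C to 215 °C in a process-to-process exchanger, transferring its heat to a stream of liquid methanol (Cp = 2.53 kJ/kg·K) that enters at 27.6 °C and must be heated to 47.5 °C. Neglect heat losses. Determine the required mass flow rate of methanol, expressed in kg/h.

ṁ_c = 3280 kg/h

Heat released by hot stream: Q = 1540 × 0.850 × (341 − 215) = 164930 kJ/h
Energy balance on cold side (adiabatic exchanger): Q = ṁ_c·Cp_c·(T_c,out − T_c,in)
ṁ_c = 164930 / [2.53 × (47.5 − 27.6)] = 3275.9 kg/h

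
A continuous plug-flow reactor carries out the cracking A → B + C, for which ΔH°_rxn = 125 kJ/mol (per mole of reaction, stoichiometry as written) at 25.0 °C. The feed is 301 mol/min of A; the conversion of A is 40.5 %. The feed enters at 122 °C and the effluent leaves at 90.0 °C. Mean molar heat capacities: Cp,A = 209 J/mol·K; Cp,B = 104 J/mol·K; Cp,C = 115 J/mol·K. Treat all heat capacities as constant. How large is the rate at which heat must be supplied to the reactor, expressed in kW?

Extent of reaction ξ = 0.405 × 301 = 121.91 mol/min
Reaction term: ξ·ΔH°_rxn = 121.91 × 125 = 15238 kJ/min
Sensible, feed 122→25 °C: -6102.2 kJ/min
Outlet flows (mol/min): A 179.09, B 121.91, C 121.91
Sensible, products 25→90.0 °C: 4168.3 kJ/min
Q = ΔH = 13304 kJ/min = 221.74 kW
Heat supplied = 221.74 kW

Q_in = 222 kW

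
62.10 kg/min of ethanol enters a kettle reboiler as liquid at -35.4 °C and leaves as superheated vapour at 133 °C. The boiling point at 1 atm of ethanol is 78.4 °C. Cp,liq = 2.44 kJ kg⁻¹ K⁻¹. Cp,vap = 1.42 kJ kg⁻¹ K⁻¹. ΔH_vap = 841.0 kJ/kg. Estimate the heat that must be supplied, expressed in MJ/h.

liquid -35.4→78.4 °C: 277.67 kJ/kg
vaporisation at 78.4 °C: 841 kJ/kg
vapour 78.4→133 °C: 77.532 kJ/kg
Δh = 277.67 + 841 + 77.532 = 1196.2 kJ/kg
Q = ṁ·Δh = 62.10 kg/min × 1196.2 kJ/kg = 74284 kJ/min
|Q| = 1238.1 kW = 4457.1 MJ/h

Q = 4460 MJ/h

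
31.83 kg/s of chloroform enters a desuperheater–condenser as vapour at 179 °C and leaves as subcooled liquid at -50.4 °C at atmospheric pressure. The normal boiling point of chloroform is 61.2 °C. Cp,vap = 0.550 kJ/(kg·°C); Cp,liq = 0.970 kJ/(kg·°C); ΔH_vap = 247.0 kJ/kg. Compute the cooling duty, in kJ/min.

Q_c = 802000 kJ/min

vapour 179→61.2 °C: -64.79 kJ/kg
condensation at 61.2 °C: -247 kJ/kg
liquid 61.2→-50.4 °C: -108.25 kJ/kg
Δh = -64.79 + -247 + -108.25 = -420.04 kJ/kg
Q = ṁ·Δh = 31.83 kg/s × -420.04 kJ/kg = -13370 kJ/s
|Q| = 13370 kW = 802200 kJ/min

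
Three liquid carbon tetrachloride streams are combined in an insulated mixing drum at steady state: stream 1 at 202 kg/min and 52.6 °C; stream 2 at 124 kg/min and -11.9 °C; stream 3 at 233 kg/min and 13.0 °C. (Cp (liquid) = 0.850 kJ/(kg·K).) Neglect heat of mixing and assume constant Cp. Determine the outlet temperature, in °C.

Adiabatic, steady state ⇒ Σ ṁᵢCp,ᵢ(T_out − Tᵢ) = 0
Σ ṁᵢCp,ᵢTᵢ = 202×0.850×52.6 + 124×0.850×-11.9 + 233×0.850×13.0 = 10352
Σ ṁᵢCp,ᵢ = 202×0.850 + 124×0.850 + 233×0.850 = 475.15
T_out = 10352 / 475.15 = 21.786 °C

T_out = 21.8 °C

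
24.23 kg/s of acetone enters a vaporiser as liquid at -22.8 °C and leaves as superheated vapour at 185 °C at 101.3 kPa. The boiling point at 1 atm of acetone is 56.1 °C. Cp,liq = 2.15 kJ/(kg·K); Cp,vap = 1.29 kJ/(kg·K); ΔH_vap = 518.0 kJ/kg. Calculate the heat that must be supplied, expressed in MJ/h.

liquid -22.8→56.1 °C: 169.64 kJ/kg
vaporisation at 56.1 °C: 518 kJ/kg
vapour 56.1→185 °C: 166.28 kJ/kg
Δh = 169.64 + 518 + 166.28 = 853.92 kJ/kg
Q = ṁ·Δh = 24.23 kg/s × 853.92 kJ/kg = 20690 kJ/s
|Q| = 20690 kW = 74485 MJ/h

Q = 74500 MJ/h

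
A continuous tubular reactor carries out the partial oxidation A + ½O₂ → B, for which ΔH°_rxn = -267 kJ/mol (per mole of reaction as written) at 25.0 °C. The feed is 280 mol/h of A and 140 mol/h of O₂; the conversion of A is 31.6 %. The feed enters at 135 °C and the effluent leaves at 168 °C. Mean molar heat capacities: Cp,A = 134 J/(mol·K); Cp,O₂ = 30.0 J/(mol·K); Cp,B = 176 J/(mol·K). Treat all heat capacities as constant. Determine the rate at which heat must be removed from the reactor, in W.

Q_out = 6080 W

Extent of reaction ξ = 0.316 × 280 = 88.48 mol/h
Reaction term: ξ·ΔH°_rxn = 88.48 × -267 = -23624 kJ/h
Sensible, feed 135→25 °C: -4589.2 kJ/h
Outlet flows (mol/h): A 191.52, O₂ 95.76, B 88.48
Sensible, products 25→168 °C: 6307.6 kJ/h
Q = ΔH = -21906 kJ/h = -6.0849 kW
Heat removed = 6084.9 W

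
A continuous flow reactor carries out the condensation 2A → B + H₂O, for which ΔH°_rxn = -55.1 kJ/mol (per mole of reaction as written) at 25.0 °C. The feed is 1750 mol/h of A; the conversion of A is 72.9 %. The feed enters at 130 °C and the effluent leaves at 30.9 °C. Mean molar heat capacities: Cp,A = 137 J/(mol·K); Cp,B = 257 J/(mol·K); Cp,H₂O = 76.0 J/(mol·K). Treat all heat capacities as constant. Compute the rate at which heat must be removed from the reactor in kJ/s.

Extent of reaction ξ = 0.729 × 1750 / 2 = 637.88 mol/h
Reaction term: ξ·ΔH°_rxn = 637.88 × -55.1 = -35147 kJ/h
Sensible, feed 130→25 °C: -25174 kJ/h
Outlet flows (mol/h): A 474.25, B 637.88, H₂O 637.88
Sensible, products 25→30.9 °C: 1636.6 kJ/h
Q = ΔH = -58684 kJ/h = -16.301 kW
Heat removed = 16.301 kJ/s

Q_out = 16.3 kJ/s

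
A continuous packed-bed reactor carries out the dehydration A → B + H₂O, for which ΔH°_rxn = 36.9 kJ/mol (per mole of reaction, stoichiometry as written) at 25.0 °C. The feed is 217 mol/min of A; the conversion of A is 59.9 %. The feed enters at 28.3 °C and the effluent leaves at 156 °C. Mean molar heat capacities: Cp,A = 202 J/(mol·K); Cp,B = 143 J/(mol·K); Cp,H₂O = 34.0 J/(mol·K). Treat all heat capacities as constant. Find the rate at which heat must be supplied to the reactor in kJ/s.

Q_in = 166 kJ/s

Extent of reaction ξ = 0.599 × 217 = 129.98 mol/min
Reaction term: ξ·ΔH°_rxn = 129.98 × 36.9 = 4796.4 kJ/min
Sensible, feed 28.3→25 °C: -144.65 kJ/min
Outlet flows (mol/min): A 87.017, B 129.98, H₂O 129.98
Sensible, products 25→156 °C: 5316.6 kJ/min
Q = ΔH = 9968.3 kJ/min = 166.14 kW
Heat supplied = 166.14 kJ/s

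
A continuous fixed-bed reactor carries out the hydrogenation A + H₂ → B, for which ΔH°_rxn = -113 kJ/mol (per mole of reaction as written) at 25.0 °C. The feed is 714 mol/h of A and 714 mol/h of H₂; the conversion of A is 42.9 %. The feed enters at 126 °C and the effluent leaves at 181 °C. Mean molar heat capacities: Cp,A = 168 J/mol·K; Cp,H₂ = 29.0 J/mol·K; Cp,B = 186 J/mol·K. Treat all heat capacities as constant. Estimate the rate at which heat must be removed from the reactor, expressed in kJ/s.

Extent of reaction ξ = 0.429 × 714 = 306.31 mol/h
Reaction term: ξ·ΔH°_rxn = 306.31 × -113 = -34613 kJ/h
Sensible, feed 126→25 °C: -14206 kJ/h
Outlet flows (mol/h): A 407.69, H₂ 407.69, B 306.31
Sensible, products 25→181 °C: 21417 kJ/h
Q = ΔH = -27402 kJ/h = -7.6117 kW
Heat removed = 7.6117 kJ/s

Q_out = 7.61 kJ/s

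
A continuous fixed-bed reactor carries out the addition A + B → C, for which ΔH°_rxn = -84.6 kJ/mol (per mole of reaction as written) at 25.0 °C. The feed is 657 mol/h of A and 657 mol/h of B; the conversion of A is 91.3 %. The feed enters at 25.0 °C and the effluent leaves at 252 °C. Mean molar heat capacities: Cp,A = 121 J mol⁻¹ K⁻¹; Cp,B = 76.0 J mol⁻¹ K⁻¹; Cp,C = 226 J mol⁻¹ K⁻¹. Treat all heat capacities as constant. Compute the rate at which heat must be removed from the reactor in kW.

Q_out = 4.84 kW

Extent of reaction ξ = 0.913 × 657 = 599.84 mol/h
Reaction term: ξ·ΔH°_rxn = 599.84 × -84.6 = -50747 kJ/h
Sensible, feed 25.0→25 °C: 0 kJ/h
Outlet flows (mol/h): A 57.159, B 57.159, C 599.84
Sensible, products 25→252 °C: 33329 kJ/h
Q = ΔH = -17417 kJ/h = -4.8382 kW
Heat removed = 4.8382 kW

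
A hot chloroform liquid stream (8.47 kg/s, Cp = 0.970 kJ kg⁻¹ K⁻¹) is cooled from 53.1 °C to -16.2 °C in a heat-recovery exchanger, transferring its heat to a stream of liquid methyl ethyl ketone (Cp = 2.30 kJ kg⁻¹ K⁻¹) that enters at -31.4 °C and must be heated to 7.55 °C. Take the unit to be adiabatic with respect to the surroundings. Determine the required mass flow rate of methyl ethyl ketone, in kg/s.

ṁ_c = 6.36 kg/s

Heat released by hot stream: Q = 8.47 × 0.970 × (53.1 − -16.2) = 569.36 kJ/s
Energy balance on cold side (adiabatic exchanger): Q = ṁ_c·Cp_c·(T_c,out − T_c,in)
ṁ_c = 569.36 / [2.30 × (7.55 − -31.4)] = 6.3555 kg/s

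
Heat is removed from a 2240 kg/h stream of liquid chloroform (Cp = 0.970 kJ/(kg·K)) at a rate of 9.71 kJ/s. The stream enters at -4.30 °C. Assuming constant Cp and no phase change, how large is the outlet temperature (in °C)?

T_out = -20.4 °C

Q = 9.71 kJ/s = 34956 kJ/h
ΔT = Q/(ṁ·Cp) = 34956/(2240×0.970) = 16.088 K
T_out = -4.30 − 16.088 = -20.388 °C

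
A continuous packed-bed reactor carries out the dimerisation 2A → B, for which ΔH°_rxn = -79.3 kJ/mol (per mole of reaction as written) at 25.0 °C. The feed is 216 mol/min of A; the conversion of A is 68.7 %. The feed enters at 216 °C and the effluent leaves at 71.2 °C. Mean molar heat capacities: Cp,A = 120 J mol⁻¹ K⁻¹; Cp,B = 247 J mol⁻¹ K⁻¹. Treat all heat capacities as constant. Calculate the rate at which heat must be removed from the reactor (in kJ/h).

Q_out = 577000 kJ/h

Extent of reaction ξ = 0.687 × 216 / 2 = 74.196 mol/min
Reaction term: ξ·ΔH°_rxn = 74.196 × -79.3 = -5883.7 kJ/min
Sensible, feed 216→25 °C: -4950.7 kJ/min
Outlet flows (mol/min): A 67.608, B 74.196
Sensible, products 25→71.2 °C: 1221.5 kJ/min
Q = ΔH = -9613 kJ/min = -160.22 kW
Heat removed = 576780 kJ/h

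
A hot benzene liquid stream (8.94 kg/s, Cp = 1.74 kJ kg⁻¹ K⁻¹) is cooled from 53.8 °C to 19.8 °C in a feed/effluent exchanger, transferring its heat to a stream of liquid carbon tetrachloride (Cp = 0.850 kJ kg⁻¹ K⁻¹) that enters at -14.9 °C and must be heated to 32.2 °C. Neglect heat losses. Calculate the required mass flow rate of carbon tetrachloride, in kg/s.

ṁ_c = 13.2 kg/s

Heat released by hot stream: Q = 8.94 × 1.74 × (53.8 − 19.8) = 528.89 kJ/s
Energy balance on cold side (adiabatic exchanger): Q = ṁ_c·Cp_c·(T_c,out − T_c,in)
ṁ_c = 528.89 / [0.850 × (32.2 − -14.9)] = 13.211 kg/s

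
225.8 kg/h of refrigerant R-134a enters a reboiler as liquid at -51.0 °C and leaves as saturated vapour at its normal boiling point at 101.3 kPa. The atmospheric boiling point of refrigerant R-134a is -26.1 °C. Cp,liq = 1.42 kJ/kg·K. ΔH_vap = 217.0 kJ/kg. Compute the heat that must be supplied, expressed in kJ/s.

liquid -51.0→-26.1 °C: 35.358 kJ/kg
vaporisation at -26.1 °C: 217 kJ/kg
Δh = 35.358 + 217 = 252.36 kJ/kg
Q = ṁ·Δh = 225.8 kg/h × 252.36 kJ/kg = 56982 kJ/h
|Q| = 15.828 kW

Q = 15.8 kJ/s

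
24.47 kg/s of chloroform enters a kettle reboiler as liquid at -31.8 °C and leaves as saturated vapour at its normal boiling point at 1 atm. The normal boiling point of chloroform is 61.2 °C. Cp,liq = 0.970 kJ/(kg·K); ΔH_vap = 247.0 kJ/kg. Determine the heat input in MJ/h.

Q = 29700 MJ/h

liquid -31.8→61.2 °C: 90.21 kJ/kg
vaporisation at 61.2 °C: 247 kJ/kg
Δh = 90.21 + 247 = 337.21 kJ/kg
Q = ṁ·Δh = 24.47 kg/s × 337.21 kJ/kg = 8251.5 kJ/s
|Q| = 8251.5 kW = 29706 MJ/h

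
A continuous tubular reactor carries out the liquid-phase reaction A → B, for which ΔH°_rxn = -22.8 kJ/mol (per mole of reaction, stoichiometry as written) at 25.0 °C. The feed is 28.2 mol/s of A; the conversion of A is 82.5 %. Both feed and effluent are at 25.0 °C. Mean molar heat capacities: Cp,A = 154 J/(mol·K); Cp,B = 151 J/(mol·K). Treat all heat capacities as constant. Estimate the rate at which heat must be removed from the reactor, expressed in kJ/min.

Q_out = 31800 kJ/min

Extent of reaction ξ = 0.825 × 28.2 = 23.265 mol/s
Reaction term: ξ·ΔH°_rxn = 23.265 × -22.8 = -530.44 kJ/s
Q = ΔH = -530.44 kJ/s = -530.44 kW
Heat removed = 31827 kJ/min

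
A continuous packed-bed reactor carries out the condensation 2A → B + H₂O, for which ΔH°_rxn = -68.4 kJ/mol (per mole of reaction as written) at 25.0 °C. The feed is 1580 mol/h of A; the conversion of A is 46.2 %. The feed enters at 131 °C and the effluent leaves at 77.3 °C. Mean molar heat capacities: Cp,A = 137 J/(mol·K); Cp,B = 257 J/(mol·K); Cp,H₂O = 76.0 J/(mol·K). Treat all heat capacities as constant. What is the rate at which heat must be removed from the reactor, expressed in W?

Extent of reaction ξ = 0.462 × 1580 / 2 = 364.98 mol/h
Reaction term: ξ·ΔH°_rxn = 364.98 × -68.4 = -24965 kJ/h
Sensible, feed 131→25 °C: -22945 kJ/h
Outlet flows (mol/h): A 850.04, B 364.98, H₂O 364.98
Sensible, products 25→77.3 °C: 12447 kJ/h
Q = ΔH = -35462 kJ/h = -9.8506 kW
Heat removed = 9850.6 W

Q_out = 9850 W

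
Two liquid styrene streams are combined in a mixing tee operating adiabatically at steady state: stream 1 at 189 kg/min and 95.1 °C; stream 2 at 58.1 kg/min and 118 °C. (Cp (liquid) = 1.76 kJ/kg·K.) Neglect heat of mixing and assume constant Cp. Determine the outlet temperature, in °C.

T_out = 100 °C

Adiabatic, steady state ⇒ Σ ṁᵢCp,ᵢ(T_out − Tᵢ) = 0
T_out = Σ ṁᵢCp,ᵢTᵢ / Σ ṁᵢCp,ᵢ
      = 43700 / 434.9 = 100.48 °C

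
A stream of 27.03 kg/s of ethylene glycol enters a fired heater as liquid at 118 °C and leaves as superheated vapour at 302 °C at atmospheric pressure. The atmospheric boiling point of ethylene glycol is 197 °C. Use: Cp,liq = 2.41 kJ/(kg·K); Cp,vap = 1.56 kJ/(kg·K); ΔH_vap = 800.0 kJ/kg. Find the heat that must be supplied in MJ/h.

Q = 112000 MJ/h

liquid 118→197 °C: 190.39 kJ/kg
vaporisation at 197 °C: 800 kJ/kg
vapour 197→302 °C: 163.8 kJ/kg
Δh = 190.39 + 800 + 163.8 = 1154.2 kJ/kg
Q = ṁ·Δh = 27.03 kg/s × 1154.2 kJ/kg = 31198 kJ/s
|Q| = 31198 kW = 112310 MJ/h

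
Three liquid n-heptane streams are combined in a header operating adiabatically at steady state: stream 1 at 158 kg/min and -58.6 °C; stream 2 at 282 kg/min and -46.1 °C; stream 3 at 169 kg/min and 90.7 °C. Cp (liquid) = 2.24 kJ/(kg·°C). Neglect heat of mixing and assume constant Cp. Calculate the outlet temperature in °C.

T_out = -11.4 °C

No heat crosses the boundary, so H_out = H_in.
Σ ṁᵢCp,ᵢTᵢ = 158×2.24×-58.6 + 282×2.24×-46.1 + 169×2.24×90.7 = -15525
Σ ṁᵢCp,ᵢ = 158×2.24 + 282×2.24 + 169×2.24 = 1364.2
T_out = -15525 / 1364.2 = -11.38 °C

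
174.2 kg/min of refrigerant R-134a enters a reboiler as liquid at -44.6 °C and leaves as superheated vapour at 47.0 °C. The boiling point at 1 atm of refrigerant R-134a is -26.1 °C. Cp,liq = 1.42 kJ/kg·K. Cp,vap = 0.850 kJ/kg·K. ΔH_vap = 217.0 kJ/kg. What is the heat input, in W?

Q = 887000 W

liquid -44.6→-26.1 °C: 26.27 kJ/kg
vaporisation at -26.1 °C: 217 kJ/kg
vapour -26.1→47.0 °C: 62.135 kJ/kg
Δh = 26.27 + 217 + 62.135 = 305.4 kJ/kg
Q = ṁ·Δh = 174.2 kg/min × 305.4 kJ/kg = 53202 kJ/min
|Q| = 886.69 kW = 886690 W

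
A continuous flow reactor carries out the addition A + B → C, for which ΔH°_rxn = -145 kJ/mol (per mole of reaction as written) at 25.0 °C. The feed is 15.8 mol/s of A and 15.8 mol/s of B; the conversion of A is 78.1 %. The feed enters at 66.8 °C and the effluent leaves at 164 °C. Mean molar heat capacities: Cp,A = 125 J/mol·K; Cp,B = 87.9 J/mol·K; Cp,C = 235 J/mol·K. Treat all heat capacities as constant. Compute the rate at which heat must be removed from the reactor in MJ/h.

Extent of reaction ξ = 0.781 × 15.8 = 12.34 mol/s
Reaction term: ξ·ΔH°_rxn = 12.34 × -145 = -1789.3 kJ/s
Sensible, feed 66.8→25 °C: -140.61 kJ/s
Outlet flows (mol/s): A 3.4602, B 3.4602, C 12.34
Sensible, products 25→164 °C: 505.48 kJ/s
Q = ΔH = -1424.4 kJ/s = -1424.4 kW
Heat removed = 5127.8 MJ/h

Q_out = 5130 MJ/h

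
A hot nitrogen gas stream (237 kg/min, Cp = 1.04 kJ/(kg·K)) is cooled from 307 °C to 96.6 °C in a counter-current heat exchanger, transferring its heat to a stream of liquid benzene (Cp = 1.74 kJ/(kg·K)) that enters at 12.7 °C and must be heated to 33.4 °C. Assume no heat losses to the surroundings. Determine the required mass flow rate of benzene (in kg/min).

Heat released by hot stream: Q = 237 × 1.04 × (307 − 96.6) = 51859 kJ/min
Energy balance on cold side (adiabatic exchanger): Q = ṁ_c·Cp_c·(T_c,out − T_c,in)
ṁ_c = 51859 / [1.74 × (33.4 − 12.7)] = 1439.8 kg/min

ṁ_c = 1440 kg/min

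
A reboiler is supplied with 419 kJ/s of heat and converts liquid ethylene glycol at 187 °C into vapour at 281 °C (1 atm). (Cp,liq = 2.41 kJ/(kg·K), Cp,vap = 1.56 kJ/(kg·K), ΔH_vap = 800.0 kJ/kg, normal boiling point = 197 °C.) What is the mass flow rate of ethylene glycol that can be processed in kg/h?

ṁ = 1580 kg/h

Δh = 2.41×(197−187) + 800.0 + 1.56×(281−197) = 955.14 kJ/kg
Q = 419 kJ/s = 419 kJ/s = 1.5084e+06 kJ/h
ṁ = Q/Δh = 1.5084e+06 / 955.14 = 1579.2 kg/h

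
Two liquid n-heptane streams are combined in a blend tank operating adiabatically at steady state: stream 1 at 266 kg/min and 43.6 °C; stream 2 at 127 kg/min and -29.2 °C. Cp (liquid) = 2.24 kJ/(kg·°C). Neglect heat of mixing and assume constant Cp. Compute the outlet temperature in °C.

Energy balance with Q = 0: Σ ṁᵢCp,ᵢ(T_out − Tᵢ) = 0
T_out = Σ ṁᵢCp,ᵢTᵢ / Σ ṁᵢCp,ᵢ
      = 17672 / 880.32 = 20.074 °C

T_out = 20.1 °C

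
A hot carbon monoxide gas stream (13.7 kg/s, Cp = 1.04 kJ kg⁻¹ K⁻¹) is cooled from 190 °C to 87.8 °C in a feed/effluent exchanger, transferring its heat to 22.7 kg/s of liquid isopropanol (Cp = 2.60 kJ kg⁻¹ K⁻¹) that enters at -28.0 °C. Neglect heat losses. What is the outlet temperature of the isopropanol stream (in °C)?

Heat released by hot stream: Q = 13.7 × 1.04 × (190 − 87.8) = 1456.1 kJ/s
Energy balance on cold side (adiabatic exchanger): Q = ṁ_c·Cp_c·(T_c,out − T_c,in)
T_c,out = -28.0 + 1456.1/(22.7 × 2.60) = -3.3279 °C

T_c,out = -3.33 °C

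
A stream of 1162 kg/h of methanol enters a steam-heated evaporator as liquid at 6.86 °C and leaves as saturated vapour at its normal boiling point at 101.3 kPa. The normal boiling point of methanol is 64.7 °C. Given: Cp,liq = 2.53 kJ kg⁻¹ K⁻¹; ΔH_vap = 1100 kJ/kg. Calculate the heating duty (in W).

Q = 402000 W

liquid 6.86→64.7 °C: 146.34 kJ/kg
vaporisation at 64.7 °C: 1100 kJ/kg
Δh = 146.34 + 1100 = 1246.3 kJ/kg
Q = ṁ·Δh = 1162 kg/h × 1246.3 kJ/kg = 1.4482e+06 kJ/h
|Q| = 402.29 kW = 402290 W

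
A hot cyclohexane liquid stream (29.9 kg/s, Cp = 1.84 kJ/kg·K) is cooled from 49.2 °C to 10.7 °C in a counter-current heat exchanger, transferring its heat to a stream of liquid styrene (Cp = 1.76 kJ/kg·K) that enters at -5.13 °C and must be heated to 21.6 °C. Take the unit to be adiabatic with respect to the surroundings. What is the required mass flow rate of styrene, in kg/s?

Heat released by hot stream: Q = 29.9 × 1.84 × (49.2 − 10.7) = 2118.1 kJ/s
Energy balance on cold side (adiabatic exchanger): Q = ṁ_c·Cp_c·(T_c,out − T_c,in)
ṁ_c = 2118.1 / [1.76 × (21.6 − -5.13)] = 45.023 kg/s

ṁ_c = 45.0 kg/s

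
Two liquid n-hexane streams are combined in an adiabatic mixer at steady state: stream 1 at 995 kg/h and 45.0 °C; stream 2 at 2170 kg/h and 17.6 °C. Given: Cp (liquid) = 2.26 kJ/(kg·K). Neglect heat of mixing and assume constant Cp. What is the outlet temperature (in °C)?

Energy balance with Q = 0: Σ ṁᵢCp,ᵢ(T_out − Tᵢ) = 0
T_out = Σ ṁᵢCp,ᵢTᵢ / Σ ṁᵢCp,ᵢ
      = 187510 / 7152.9 = 26.214 °C

T_out = 26.2 °C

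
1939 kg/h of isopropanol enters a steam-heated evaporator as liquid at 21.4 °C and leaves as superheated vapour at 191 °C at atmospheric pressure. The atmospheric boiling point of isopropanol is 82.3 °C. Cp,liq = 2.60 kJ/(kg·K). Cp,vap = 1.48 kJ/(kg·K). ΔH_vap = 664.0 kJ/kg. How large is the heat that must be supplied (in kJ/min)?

Q = 31800 kJ/min

liquid 21.4→82.3 °C: 158.34 kJ/kg
vaporisation at 82.3 °C: 664 kJ/kg
vapour 82.3→191 °C: 160.88 kJ/kg
Δh = 158.34 + 664 + 160.88 = 983.22 kJ/kg
Q = ṁ·Δh = 1939 kg/h × 983.22 kJ/kg = 1.9065e+06 kJ/h
|Q| = 529.57 kW = 31774 kJ/min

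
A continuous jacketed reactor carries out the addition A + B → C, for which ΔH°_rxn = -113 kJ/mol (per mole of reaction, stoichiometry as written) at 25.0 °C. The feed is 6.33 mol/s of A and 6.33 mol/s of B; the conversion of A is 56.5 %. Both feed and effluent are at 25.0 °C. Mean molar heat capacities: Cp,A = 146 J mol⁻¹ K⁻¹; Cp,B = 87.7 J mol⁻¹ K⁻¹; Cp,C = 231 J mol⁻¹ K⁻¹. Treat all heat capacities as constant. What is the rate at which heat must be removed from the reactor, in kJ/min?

Q_out = 24200 kJ/min

Extent of reaction ξ = 0.565 × 6.33 = 3.5764 mol/s
Reaction term: ξ·ΔH°_rxn = 3.5764 × -113 = -404.14 kJ/s
Q = ΔH = -404.14 kJ/s = -404.14 kW
Heat removed = 24248 kJ/min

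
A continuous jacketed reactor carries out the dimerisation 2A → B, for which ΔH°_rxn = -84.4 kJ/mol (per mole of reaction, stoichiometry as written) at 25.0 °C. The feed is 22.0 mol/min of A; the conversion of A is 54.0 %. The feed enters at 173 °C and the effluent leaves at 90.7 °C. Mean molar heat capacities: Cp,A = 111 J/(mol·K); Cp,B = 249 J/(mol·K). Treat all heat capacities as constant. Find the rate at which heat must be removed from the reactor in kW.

Q_out = 11.5 kW

Extent of reaction ξ = 0.540 × 22.0 / 2 = 5.94 mol/min
Reaction term: ξ·ΔH°_rxn = 5.94 × -84.4 = -501.34 kJ/min
Sensible, feed 173→25 °C: -361.42 kJ/min
Outlet flows (mol/min): A 10.12, B 5.94
Sensible, products 25→90.7 °C: 170.98 kJ/min
Q = ΔH = -691.78 kJ/min = -11.53 kW
Heat removed = 11.53 kW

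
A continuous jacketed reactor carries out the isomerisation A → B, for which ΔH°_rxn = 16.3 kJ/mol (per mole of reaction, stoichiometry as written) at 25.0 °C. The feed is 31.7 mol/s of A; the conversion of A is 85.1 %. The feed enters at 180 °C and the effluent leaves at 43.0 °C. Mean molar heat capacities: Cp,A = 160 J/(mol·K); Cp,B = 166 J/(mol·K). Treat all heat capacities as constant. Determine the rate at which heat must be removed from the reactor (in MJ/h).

Q_out = 908 MJ/h

Extent of reaction ξ = 0.851 × 31.7 = 26.977 mol/s
Reaction term: ξ·ΔH°_rxn = 26.977 × 16.3 = 439.72 kJ/s
Sensible, feed 180→25 °C: -786.16 kJ/s
Outlet flows (mol/s): A 4.7233, B 26.977
Sensible, products 25→43.0 °C: 94.209 kJ/s
Q = ΔH = -252.23 kJ/s = -252.23 kW
Heat removed = 908.03 MJ/h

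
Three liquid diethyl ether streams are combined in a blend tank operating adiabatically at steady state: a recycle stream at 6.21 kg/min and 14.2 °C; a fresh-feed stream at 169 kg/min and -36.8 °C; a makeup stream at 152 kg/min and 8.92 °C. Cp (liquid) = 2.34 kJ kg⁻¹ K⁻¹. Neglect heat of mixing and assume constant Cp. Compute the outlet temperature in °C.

T_out = -14.6 °C

No heat crosses the boundary, so H_out = H_in.
T_out = Σ ṁᵢCp,ᵢTᵢ / Σ ṁᵢCp,ᵢ
      = -11174 / 765.67 = -14.594 °C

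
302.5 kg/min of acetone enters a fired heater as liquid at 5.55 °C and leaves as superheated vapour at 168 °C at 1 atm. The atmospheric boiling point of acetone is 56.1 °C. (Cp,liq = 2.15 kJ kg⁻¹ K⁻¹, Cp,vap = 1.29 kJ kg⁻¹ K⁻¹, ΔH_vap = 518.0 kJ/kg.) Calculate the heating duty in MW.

liquid 5.55→56.1 °C: 108.68 kJ/kg
vaporisation at 56.1 °C: 518 kJ/kg
vapour 56.1→168 °C: 144.35 kJ/kg
Δh = 108.68 + 518 + 144.35 = 771.03 kJ/kg
Q = ṁ·Δh = 302.5 kg/min × 771.03 kJ/kg = 233240 kJ/min
|Q| = 3887.3 kW = 3.8873 MW

Q = 3.89 MW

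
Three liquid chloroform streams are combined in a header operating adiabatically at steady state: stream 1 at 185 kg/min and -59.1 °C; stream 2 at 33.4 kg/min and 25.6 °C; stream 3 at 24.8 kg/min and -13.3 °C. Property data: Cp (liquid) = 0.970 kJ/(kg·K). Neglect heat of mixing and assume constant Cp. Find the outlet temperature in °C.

No heat crosses the boundary, so H_out = H_in.
Σ ṁᵢCp,ᵢTᵢ = 185×0.970×-59.1 + 33.4×0.970×25.6 + 24.8×0.970×-13.3 = -10096
Σ ṁᵢCp,ᵢ = 185×0.970 + 33.4×0.970 + 24.8×0.970 = 235.9
T_out = -10096 / 235.9 = -42.797 °C

T_out = -42.8 °C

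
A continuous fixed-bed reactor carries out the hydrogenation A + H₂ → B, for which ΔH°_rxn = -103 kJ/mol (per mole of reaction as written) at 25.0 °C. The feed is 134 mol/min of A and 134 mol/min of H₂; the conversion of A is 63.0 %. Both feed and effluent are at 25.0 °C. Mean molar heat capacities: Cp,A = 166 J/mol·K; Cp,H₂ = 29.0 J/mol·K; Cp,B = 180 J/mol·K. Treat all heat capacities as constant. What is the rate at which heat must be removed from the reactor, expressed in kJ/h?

Extent of reaction ξ = 0.630 × 134 = 84.42 mol/min
Reaction term: ξ·ΔH°_rxn = 84.42 × -103 = -8695.3 kJ/min
Q = ΔH = -8695.3 kJ/min = -144.92 kW
Heat removed = 521720 kJ/h

Q_out = 522000 kJ/h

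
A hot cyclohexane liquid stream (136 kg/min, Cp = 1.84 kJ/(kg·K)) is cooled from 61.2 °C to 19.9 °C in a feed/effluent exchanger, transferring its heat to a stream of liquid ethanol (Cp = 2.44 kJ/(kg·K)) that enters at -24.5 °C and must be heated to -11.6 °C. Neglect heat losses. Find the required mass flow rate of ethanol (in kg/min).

ṁ_c = 328 kg/min

Heat released by hot stream: Q = 136 × 1.84 × (61.2 − 19.9) = 10335 kJ/min
Energy balance on cold side (adiabatic exchanger): Q = ṁ_c·Cp_c·(T_c,out − T_c,in)
ṁ_c = 10335 / [2.44 × (-11.6 − -24.5)] = 328.34 kg/min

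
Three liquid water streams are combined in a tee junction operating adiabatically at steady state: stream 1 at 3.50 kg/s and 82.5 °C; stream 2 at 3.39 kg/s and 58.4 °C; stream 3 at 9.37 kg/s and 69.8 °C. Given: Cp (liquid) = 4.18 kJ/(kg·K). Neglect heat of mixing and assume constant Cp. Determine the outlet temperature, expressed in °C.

Adiabatic, steady state ⇒ Σ ṁᵢCp,ᵢ(T_out − Tᵢ) = 0
Σ ṁᵢCp,ᵢTᵢ = 3.50×4.18×82.5 + 3.39×4.18×58.4 + 9.37×4.18×69.8 = 4768.3
Σ ṁᵢCp,ᵢ = 3.50×4.18 + 3.39×4.18 + 9.37×4.18 = 67.967
T_out = 4768.3 / 67.967 = 70.157 °C

T_out = 70.2 °C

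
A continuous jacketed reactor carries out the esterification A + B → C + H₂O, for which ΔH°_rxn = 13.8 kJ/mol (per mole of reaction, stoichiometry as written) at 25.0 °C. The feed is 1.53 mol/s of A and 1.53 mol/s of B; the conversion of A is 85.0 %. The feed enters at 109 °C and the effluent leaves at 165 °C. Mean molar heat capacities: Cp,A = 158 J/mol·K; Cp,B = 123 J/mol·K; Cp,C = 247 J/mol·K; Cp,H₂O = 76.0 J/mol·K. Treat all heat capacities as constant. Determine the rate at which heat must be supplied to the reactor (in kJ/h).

Extent of reaction ξ = 0.850 × 1.53 = 1.3005 mol/s
Reaction term: ξ·ΔH°_rxn = 1.3005 × 13.8 = 17.947 kJ/s
Sensible, feed 109→25 °C: -36.114 kJ/s
Outlet flows (mol/s): A 0.2295, B 0.2295, C 1.3005, H₂O 1.3005
Sensible, products 25→165 °C: 67.837 kJ/s
Q = ΔH = 49.67 kJ/s = 49.67 kW
Heat supplied = 178810 kJ/h

Q_in = 179000 kJ/h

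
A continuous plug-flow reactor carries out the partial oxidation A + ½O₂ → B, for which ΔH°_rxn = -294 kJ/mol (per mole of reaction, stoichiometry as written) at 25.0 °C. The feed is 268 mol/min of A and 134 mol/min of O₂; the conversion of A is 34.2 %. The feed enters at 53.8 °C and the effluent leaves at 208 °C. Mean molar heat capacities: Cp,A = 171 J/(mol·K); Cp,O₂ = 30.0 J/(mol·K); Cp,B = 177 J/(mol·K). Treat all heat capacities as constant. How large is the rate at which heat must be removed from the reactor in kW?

Extent of reaction ξ = 0.342 × 268 = 91.656 mol/min
Reaction term: ξ·ΔH°_rxn = 91.656 × -294 = -26947 kJ/min
Sensible, feed 53.8→25 °C: -1435.6 kJ/min
Outlet flows (mol/min): A 176.34, O₂ 88.172, B 91.656
Sensible, products 25→208 °C: 8971.2 kJ/min
Q = ΔH = -19411 kJ/min = -323.52 kW
Heat removed = 323.52 kW

Q_out = 324 kW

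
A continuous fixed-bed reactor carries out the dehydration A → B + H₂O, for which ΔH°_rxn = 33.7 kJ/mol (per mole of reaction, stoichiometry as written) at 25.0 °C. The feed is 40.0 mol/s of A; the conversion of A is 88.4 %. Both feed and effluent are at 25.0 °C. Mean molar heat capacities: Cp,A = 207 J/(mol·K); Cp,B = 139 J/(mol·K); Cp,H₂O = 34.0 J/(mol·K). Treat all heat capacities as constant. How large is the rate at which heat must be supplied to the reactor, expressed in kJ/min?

Extent of reaction ξ = 0.884 × 40.0 = 35.36 mol/s
Reaction term: ξ·ΔH°_rxn = 35.36 × 33.7 = 1191.6 kJ/s
Q = ΔH = 1191.6 kJ/s = 1191.6 kW
Heat supplied = 71498 kJ/min

Q_in = 71500 kJ/min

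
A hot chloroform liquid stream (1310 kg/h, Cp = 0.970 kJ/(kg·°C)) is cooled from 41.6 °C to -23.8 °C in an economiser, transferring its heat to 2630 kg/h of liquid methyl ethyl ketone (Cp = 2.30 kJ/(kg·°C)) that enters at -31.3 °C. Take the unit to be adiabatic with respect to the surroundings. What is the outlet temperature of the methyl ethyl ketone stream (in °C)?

Heat released by hot stream: Q = 1310 × 0.970 × (41.6 − -23.8) = 83104 kJ/h
Energy balance on cold side (adiabatic exchanger): Q = ṁ_c·Cp_c·(T_c,out − T_c,in)
T_c,out = -31.3 + 83104/(2630 × 2.30) = -17.562 °C

T_c,out = -17.6 °C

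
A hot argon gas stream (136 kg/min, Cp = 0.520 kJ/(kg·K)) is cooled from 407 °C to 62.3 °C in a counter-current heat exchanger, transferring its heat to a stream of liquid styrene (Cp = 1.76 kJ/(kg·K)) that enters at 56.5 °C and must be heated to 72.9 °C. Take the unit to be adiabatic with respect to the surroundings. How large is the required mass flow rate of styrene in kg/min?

Heat released by hot stream: Q = 136 × 0.520 × (407 − 62.3) = 24377 kJ/min
Energy balance on cold side (adiabatic exchanger): Q = ṁ_c·Cp_c·(T_c,out − T_c,in)
ṁ_c = 24377 / [1.76 × (72.9 − 56.5)] = 844.55 kg/min

ṁ_c = 845 kg/min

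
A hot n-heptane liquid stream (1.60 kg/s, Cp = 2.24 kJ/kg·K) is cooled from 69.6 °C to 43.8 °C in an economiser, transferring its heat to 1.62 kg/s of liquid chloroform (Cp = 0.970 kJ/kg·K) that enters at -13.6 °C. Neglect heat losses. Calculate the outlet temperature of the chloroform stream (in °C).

Heat released by hot stream: Q = 1.60 × 2.24 × (69.6 − 43.8) = 92.467 kJ/s
Energy balance on cold side (adiabatic exchanger): Q = ṁ_c·Cp_c·(T_c,out − T_c,in)
T_c,out = -13.6 + 92.467/(1.62 × 0.970) = 45.244 °C

T_c,out = 45.2 °C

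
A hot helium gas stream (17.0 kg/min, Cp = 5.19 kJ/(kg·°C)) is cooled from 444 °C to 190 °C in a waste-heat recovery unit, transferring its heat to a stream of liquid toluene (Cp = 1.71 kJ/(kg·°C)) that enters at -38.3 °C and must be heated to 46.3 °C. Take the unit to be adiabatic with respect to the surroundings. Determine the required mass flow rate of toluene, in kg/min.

Heat released by hot stream: Q = 17.0 × 5.19 × (444 − 190) = 22410 kJ/min
Energy balance on cold side (adiabatic exchanger): Q = ṁ_c·Cp_c·(T_c,out − T_c,in)
ṁ_c = 22410 / [1.71 × (46.3 − -38.3)] = 154.91 kg/min

ṁ_c = 155 kg/min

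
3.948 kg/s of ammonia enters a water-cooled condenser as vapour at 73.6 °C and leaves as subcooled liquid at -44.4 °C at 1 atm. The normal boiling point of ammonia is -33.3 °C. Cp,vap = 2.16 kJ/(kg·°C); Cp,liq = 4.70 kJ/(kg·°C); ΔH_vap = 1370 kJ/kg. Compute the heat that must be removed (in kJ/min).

Q_c = 392000 kJ/min

vapour 73.6→-33.3 °C: -230.9 kJ/kg
condensation at -33.3 °C: -1370 kJ/kg
liquid -33.3→-44.4 °C: -52.17 kJ/kg
Δh = -230.9 + -1370 + -52.17 = -1653.1 kJ/kg
Q = ṁ·Δh = 3.948 kg/s × -1653.1 kJ/kg = -6526.3 kJ/s
|Q| = 6526.3 kW = 391580 kJ/min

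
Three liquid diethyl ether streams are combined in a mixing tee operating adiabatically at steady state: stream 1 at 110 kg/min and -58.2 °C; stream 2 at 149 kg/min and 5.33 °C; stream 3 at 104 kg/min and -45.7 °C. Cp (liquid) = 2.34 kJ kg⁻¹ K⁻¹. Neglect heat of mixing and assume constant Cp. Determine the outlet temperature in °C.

Adiabatic, steady state ⇒ Σ ṁᵢCp,ᵢ(T_out − Tᵢ) = 0
Σ ṁᵢCp,ᵢTᵢ = 110×2.34×-58.2 + 149×2.34×5.33 + 104×2.34×-45.7 = -24244
Σ ṁᵢCp,ᵢ = 110×2.34 + 149×2.34 + 104×2.34 = 849.42
T_out = -24244 / 849.42 = -28.542 °C

T_out = -28.5 °C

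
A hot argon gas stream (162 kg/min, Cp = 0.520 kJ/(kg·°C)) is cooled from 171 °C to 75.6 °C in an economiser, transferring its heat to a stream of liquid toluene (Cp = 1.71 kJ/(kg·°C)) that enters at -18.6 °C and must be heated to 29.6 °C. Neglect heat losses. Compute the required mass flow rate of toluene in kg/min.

ṁ_c = 97.5 kg/min

Heat released by hot stream: Q = 162 × 0.520 × (171 − 75.6) = 8036.5 kJ/min
Energy balance on cold side (adiabatic exchanger): Q = ṁ_c·Cp_c·(T_c,out − T_c,in)
ṁ_c = 8036.5 / [1.71 × (29.6 − -18.6)] = 97.504 kg/min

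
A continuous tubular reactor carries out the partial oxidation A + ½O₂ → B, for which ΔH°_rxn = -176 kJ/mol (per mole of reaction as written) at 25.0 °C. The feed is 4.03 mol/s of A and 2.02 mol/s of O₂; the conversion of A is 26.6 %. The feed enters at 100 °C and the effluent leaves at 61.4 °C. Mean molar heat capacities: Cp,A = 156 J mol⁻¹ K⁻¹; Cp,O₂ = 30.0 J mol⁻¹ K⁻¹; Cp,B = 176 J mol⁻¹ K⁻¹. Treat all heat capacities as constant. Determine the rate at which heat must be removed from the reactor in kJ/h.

Q_out = 774000 kJ/h

Extent of reaction ξ = 0.266 × 4.03 = 1.072 mol/s
Reaction term: ξ·ΔH°_rxn = 1.072 × -176 = -188.67 kJ/s
Sensible, feed 100→25 °C: -51.696 kJ/s
Outlet flows (mol/s): A 2.958, O₂ 1.484, B 1.072
Sensible, products 25→61.4 °C: 25.285 kJ/s
Q = ΔH = -215.08 kJ/s = -215.08 kW
Heat removed = 774290 kJ/h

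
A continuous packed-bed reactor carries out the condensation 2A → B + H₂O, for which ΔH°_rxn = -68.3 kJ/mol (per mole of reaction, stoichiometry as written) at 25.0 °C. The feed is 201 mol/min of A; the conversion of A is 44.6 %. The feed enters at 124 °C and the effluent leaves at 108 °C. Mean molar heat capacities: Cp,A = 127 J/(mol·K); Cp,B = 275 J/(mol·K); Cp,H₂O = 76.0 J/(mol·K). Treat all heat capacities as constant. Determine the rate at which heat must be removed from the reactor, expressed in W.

Q_out = 51800 W

Extent of reaction ξ = 0.446 × 201 / 2 = 44.823 mol/min
Reaction term: ξ·ΔH°_rxn = 44.823 × -68.3 = -3061.4 kJ/min
Sensible, feed 124→25 °C: -2527.2 kJ/min
Outlet flows (mol/min): A 111.35, B 44.823, H₂O 44.823
Sensible, products 25→108 °C: 2479.6 kJ/min
Q = ΔH = -3109 kJ/min = -51.816 kW
Heat removed = 51816 W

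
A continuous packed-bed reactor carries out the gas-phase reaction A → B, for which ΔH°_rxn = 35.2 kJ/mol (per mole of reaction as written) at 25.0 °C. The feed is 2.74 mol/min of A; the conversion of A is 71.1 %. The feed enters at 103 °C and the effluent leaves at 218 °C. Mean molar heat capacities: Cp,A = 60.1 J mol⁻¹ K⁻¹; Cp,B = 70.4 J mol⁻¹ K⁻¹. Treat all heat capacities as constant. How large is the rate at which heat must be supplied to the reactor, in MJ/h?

Q_in = 5.48 MJ/h

Extent of reaction ξ = 0.711 × 2.74 = 1.9481 mol/min
Reaction term: ξ·ΔH°_rxn = 1.9481 × 35.2 = 68.575 kJ/min
Sensible, feed 103→25 °C: -12.845 kJ/min
Outlet flows (mol/min): A 0.79186, B 1.9481
Sensible, products 25→218 °C: 35.655 kJ/min
Q = ΔH = 91.385 kJ/min = 1.5231 kW
Heat supplied = 5.4831 MJ/h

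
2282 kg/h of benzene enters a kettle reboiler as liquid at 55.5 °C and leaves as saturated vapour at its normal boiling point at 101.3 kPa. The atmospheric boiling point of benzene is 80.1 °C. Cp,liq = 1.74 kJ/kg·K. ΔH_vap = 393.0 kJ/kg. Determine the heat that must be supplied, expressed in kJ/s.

liquid 55.5→80.1 °C: 42.804 kJ/kg
vaporisation at 80.1 °C: 393 kJ/kg
Δh = 42.804 + 393 = 435.8 kJ/kg
Q = ṁ·Δh = 2282 kg/h × 435.8 kJ/kg = 994500 kJ/h
|Q| = 276.25 kW

Q = 276 kJ/s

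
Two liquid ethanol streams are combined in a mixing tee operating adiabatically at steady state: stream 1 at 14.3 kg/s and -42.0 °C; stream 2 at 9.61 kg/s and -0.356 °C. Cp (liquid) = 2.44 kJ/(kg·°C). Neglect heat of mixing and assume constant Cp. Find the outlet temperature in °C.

Energy balance with Q = 0: Σ ṁᵢCp,ᵢ(T_out − Tᵢ) = 0
Σ ṁᵢCp,ᵢTᵢ = 14.3×2.44×-42.0 + 9.61×2.44×-0.356 = -1473.8
Σ ṁᵢCp,ᵢ = 14.3×2.44 + 9.61×2.44 = 58.34
T_out = -1473.8 / 58.34 = -25.262 °C

T_out = -25.3 °C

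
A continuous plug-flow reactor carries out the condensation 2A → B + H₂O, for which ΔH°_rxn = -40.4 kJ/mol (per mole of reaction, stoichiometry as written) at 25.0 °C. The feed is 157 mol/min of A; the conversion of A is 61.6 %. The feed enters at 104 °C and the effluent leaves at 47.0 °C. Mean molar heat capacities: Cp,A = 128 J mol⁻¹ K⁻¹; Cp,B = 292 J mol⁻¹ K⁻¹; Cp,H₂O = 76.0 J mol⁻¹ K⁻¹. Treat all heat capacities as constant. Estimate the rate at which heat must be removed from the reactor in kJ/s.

Q_out = 49.7 kJ/s

Extent of reaction ξ = 0.616 × 157 / 2 = 48.356 mol/min
Reaction term: ξ·ΔH°_rxn = 48.356 × -40.4 = -1953.6 kJ/min
Sensible, feed 104→25 °C: -1587.6 kJ/min
Outlet flows (mol/min): A 60.288, B 48.356, H₂O 48.356
Sensible, products 25→47.0 °C: 561.26 kJ/min
Q = ΔH = -2979.9 kJ/min = -49.665 kW
Heat removed = 49.665 kJ/s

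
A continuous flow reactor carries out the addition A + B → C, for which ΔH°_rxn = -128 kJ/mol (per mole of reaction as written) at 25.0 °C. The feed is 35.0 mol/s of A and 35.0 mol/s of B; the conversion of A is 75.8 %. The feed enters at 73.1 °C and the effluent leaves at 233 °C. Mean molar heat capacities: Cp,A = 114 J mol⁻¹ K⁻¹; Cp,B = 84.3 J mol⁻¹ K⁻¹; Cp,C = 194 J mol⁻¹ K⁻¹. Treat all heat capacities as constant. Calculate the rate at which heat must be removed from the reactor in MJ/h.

Q_out = 8320 MJ/h

Extent of reaction ξ = 0.758 × 35.0 = 26.53 mol/s
Reaction term: ξ·ΔH°_rxn = 26.53 × -128 = -3395.8 kJ/s
Sensible, feed 73.1→25 °C: -333.84 kJ/s
Outlet flows (mol/s): A 8.47, B 8.47, C 26.53
Sensible, products 25→233 °C: 1419.9 kJ/s
Q = ΔH = -2309.8 kJ/s = -2309.8 kW
Heat removed = 8315.2 MJ/h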